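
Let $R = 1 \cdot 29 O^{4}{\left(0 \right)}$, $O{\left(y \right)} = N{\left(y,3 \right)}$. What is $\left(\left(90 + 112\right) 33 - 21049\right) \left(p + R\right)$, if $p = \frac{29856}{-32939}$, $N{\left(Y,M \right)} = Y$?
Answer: $\frac{429418848}{32939} \approx 13037.0$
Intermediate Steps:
$O{\left(y \right)} = y$
$p = - \frac{29856}{32939}$ ($p = 29856 \left(- \frac{1}{32939}\right) = - \frac{29856}{32939} \approx -0.9064$)
$R = 0$ ($R = 1 \cdot 29 \cdot 0^{4} = 29 \cdot 0 = 0$)
$\left(\left(90 + 112\right) 33 - 21049\right) \left(p + R\right) = \left(\left(90 + 112\right) 33 - 21049\right) \left(- \frac{29856}{32939} + 0\right) = \left(202 \cdot 33 - 21049\right) \left(- \frac{29856}{32939}\right) = \left(6666 - 21049\right) \left(- \frac{29856}{32939}\right) = \left(-14383\right) \left(- \frac{29856}{32939}\right) = \frac{429418848}{32939}$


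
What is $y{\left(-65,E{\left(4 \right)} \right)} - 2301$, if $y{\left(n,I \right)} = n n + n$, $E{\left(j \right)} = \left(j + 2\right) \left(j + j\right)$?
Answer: $1859$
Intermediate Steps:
$E{\left(j \right)} = 2 j \left(2 + j\right)$ ($E{\left(j \right)} = \left(2 + j\right) 2 j = 2 j \left(2 + j\right)$)
$y{\left(n,I \right)} = n + n^{2}$ ($y{\left(n,I \right)} = n^{2} + n = n + n^{2}$)
$y{\left(-65,E{\left(4 \right)} \right)} - 2301 = - 65 \left(1 - 65\right) - 2301 = \left(-65\right) \left(-64\right) - 2301 = 4160 - 2301 = 1859$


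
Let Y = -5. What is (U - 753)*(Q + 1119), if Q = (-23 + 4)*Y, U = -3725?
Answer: -5436292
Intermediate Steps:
Q = 95 (Q = (-23 + 4)*(-5) = -19*(-5) = 95)
(U - 753)*(Q + 1119) = (-3725 - 753)*(95 + 1119) = -4478*1214 = -5436292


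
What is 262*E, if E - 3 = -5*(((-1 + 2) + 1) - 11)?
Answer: 12576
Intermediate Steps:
E = 48 (E = 3 - 5*(((-1 + 2) + 1) - 11) = 3 - 5*((1 + 1) - 11) = 3 - 5*(2 - 11) = 3 - 5*(-9) = 3 + 45 = 48)
262*E = 262*48 = 12576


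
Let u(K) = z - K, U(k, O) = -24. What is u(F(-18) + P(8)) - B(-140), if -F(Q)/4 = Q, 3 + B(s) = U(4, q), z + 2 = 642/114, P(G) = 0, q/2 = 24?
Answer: -786/19 ≈ -41.368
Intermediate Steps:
q = 48 (q = 2*24 = 48)
z = 69/19 (z = -2 + 642/114 = -2 + 642*(1/114) = -2 + 107/19 = 69/19 ≈ 3.6316)
B(s) = -27 (B(s) = -3 - 24 = -27)
F(Q) = -4*Q
u(K) = 69/19 - K
u(F(-18) + P(8)) - B(-140) = (69/19 - (-4*(-18) + 0)) - 1*(-27) = (69/19 - (72 + 0)) + 27 = (69/19 - 1*72) + 27 = (69/19 - 72) + 27 = -1299/19 + 27 = -786/19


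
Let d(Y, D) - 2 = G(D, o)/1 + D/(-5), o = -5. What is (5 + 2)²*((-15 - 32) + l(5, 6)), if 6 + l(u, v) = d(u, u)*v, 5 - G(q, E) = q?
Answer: -2303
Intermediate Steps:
G(q, E) = 5 - q
d(Y, D) = 7 - 6*D/5 (d(Y, D) = 2 + ((5 - D)/1 + D/(-5)) = 2 + ((5 - D)*1 + D*(-⅕)) = 2 + ((5 - D) - D/5) = 2 + (5 - 6*D/5) = 7 - 6*D/5)
l(u, v) = -6 + v*(7 - 6*u/5) (l(u, v) = -6 + (7 - 6*u/5)*v = -6 + v*(7 - 6*u/5))
(5 + 2)²*((-15 - 32) + l(5, 6)) = (5 + 2)²*((-15 - 32) + (-6 - ⅕*6*(-35 + 6*5))) = 7²*(-47 + (-6 - ⅕*6*(-35 + 30))) = 49*(-47 + (-6 - ⅕*6*(-5))) = 49*(-47 + (-6 + 6)) = 49*(-47 + 0) = 49*(-47) = -2303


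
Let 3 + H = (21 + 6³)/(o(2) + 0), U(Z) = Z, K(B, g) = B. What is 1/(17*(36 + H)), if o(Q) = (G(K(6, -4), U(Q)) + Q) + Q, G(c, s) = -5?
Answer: -1/3468 ≈ -0.00028835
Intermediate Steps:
o(Q) = -5 + 2*Q (o(Q) = (-5 + Q) + Q = -5 + 2*Q)
H = -240 (H = -3 + (21 + 6³)/((-5 + 2*2) + 0) = -3 + (21 + 216)/((-5 + 4) + 0) = -3 + 237/(-1 + 0) = -3 + 237/(-1) = -3 + 237*(-1) = -3 - 237 = -240)
1/(17*(36 + H)) = 1/(17*(36 - 240)) = 1/(17*(-204)) = 1/(-3468) = -1/3468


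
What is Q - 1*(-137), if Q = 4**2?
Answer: 153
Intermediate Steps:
Q = 16
Q - 1*(-137) = 16 - 1*(-137) = 16 + 137 = 153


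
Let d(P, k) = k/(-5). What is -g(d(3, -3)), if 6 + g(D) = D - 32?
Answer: 187/5 ≈ 37.400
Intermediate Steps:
d(P, k) = -k/5 (d(P, k) = k*(-1/5) = -k/5)
g(D) = -38 + D (g(D) = -6 + (D - 32) = -6 + (-32 + D) = -38 + D)
-g(d(3, -3)) = -(-38 - 1/5*(-3)) = -(-38 + 3/5) = -1*(-187/5) = 187/5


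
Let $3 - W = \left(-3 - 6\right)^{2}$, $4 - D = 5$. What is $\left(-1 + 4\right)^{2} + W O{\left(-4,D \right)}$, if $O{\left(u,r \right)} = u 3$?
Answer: $945$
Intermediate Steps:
$D = -1$ ($D = 4 - 5 = -1$)
$O{\left(u,r \right)} = 3 u$
$W = -78$ ($W = 3 - \left(-3 - 6\right)^{2} = 3 - \left(-9\right)^{2} = 3 - 81 = -78$)
$\left(-1 + 4\right)^{2} + W O{\left(-4,D \right)} = \left(-1 + 4\right)^{2} - 78 \cdot 3 \left(-4\right) = 3^{2} - -936 = 9 + 936 = 945$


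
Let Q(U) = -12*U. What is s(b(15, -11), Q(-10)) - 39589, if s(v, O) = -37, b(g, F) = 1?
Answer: -39626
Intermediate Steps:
s(b(15, -11), Q(-10)) - 39589 = -37 - 39589 = -39626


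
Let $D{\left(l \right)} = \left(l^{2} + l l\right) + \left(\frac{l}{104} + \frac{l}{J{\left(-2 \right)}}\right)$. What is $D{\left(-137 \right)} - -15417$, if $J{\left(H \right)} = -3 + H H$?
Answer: $\frac{5492935}{104} \approx 52817.0$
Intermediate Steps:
$J{\left(H \right)} = -3 + H^{2}$
$D{\left(l \right)} = 2 l^{2} + \frac{105 l}{104}$ ($D{\left(l \right)} = \left(l^{2} + l l\right) + \left(\frac{l}{104} + \frac{l}{-3 + \left(-2\right)^{2}}\right) = \left(l^{2} + l^{2}\right) + \left(l \frac{1}{104} + \frac{l}{-3 + 4}\right) = 2 l^{2} + \left(\frac{l}{104} + \frac{l}{1}\right) = 2 l^{2} + \left(\frac{l}{104} + l 1\right) = 2 l^{2} + \left(\frac{l}{104} + l\right) = 2 l^{2} + \frac{105 l}{104}$)
$D{\left(-137 \right)} - -15417 = \frac{1}{104} \left(-137\right) \left(105 + 208 \left(-137\right)\right) - -15417 = \frac{1}{104} \left(-137\right) \left(105 - 28496\right) + 15417 = \frac{1}{104} \left(-137\right) \left(-28391\right) + 15417 = \frac{3889567}{104} + 15417 = \frac{5492935}{104}$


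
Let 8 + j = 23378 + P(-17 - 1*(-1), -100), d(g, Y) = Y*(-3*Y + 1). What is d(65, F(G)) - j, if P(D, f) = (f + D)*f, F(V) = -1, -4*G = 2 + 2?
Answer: -34974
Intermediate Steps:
G = -1 (G = -(2 + 2)/4 = -¼*4 = -1)
d(g, Y) = Y*(1 - 3*Y)
P(D, f) = f*(D + f) (P(D, f) = (D + f)*f = f*(D + f))
j = 34970 (j = -8 + (23378 - 100*((-17 - 1*(-1)) - 100)) = -8 + (23378 - 100*((-17 + 1) - 100)) = -8 + (23378 - 100*(-16 - 100)) = -8 + (23378 - 100*(-116)) = -8 + (23378 + 11600) = -8 + 34978 = 34970)
d(65, F(G)) - j = -(1 - 3*(-1)) - 1*34970 = -(1 + 3) - 34970 = -1*4 - 34970 = -4 - 34970 = -34974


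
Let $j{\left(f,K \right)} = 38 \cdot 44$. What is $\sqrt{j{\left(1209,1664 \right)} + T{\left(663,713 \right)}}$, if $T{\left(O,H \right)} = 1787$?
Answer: $\sqrt{3459} \approx 58.813$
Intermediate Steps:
$j{\left(f,K \right)} = 1672$
$\sqrt{j{\left(1209,1664 \right)} + T{\left(663,713 \right)}} = \sqrt{1672 + 1787} = \sqrt{3459}$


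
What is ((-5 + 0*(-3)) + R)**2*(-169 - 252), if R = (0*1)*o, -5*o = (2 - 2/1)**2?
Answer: -10525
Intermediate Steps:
o = 0 (o = -(2 - 2/1)**2/5 = -(2 - 2*1)**2/5 = -(2 - 2)**2/5 = -1/5*0**2 = -1/5*0 = 0)
R = 0 (R = (0*1)*0 = 0*0 = 0)
((-5 + 0*(-3)) + R)**2*(-169 - 252) = ((-5 + 0*(-3)) + 0)**2*(-169 - 252) = ((-5 + 0) + 0)**2*(-421) = (-5 + 0)**2*(-421) = (-5)**2*(-421) = 25*(-421) = -10525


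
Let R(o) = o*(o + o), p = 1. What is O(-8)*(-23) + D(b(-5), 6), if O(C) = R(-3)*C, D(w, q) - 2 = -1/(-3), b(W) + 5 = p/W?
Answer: 9943/3 ≈ 3314.3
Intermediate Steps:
b(W) = -5 + 1/W
R(o) = 2*o**2 (R(o) = o*(2*o) = 2*o**2)
D(w, q) = 7/3 (D(w, q) = 2 - 1/(-3) = 2 - 1*(-1/3) = 2 + 1/3 = 7/3)
O(C) = 18*C (O(C) = (2*(-3)**2)*C = (2*9)*C = 18*C)
O(-8)*(-23) + D(b(-5), 6) = (18*(-8))*(-23) + 7/3 = -144*(-23) + 7/3 = 3312 + 7/3 = 9943/3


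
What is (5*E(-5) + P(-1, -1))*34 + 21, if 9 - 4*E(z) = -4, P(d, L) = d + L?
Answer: 1011/2 ≈ 505.50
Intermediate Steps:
P(d, L) = L + d
E(z) = 13/4 (E(z) = 9/4 - ¼*(-4) = 9/4 + 1 = 13/4)
(5*E(-5) + P(-1, -1))*34 + 21 = (5*(13/4) + (-1 - 1))*34 + 21 = (65/4 - 2)*34 + 21 = (57/4)*34 + 21 = 969/2 + 21 = 1011/2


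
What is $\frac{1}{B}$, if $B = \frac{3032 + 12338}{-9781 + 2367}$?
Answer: $- \frac{3707}{7685} \approx -0.48237$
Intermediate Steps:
$B = - \frac{7685}{3707}$ ($B = \frac{15370}{-7414} = 15370 \left(- \frac{1}{7414}\right) = - \frac{7685}{3707} \approx -2.0731$)
$\frac{1}{B} = \frac{1}{- \frac{7685}{3707}} = - \frac{3707}{7685}$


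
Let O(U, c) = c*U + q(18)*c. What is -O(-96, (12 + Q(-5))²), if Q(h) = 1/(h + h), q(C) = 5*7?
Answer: 863821/100 ≈ 8638.2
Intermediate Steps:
q(C) = 35
Q(h) = 1/(2*h)
O(U, c) = 35*c + U*c (O(U, c) = c*U + 35*c = U*c + 35*c = 35*c + U*c)
-O(-96, (12 + Q(-5))²) = -(12 + (½)/(-5))²*(35 - 96) = -(12 + (½)*(-⅕))²*(-61) = -(12 - ⅒)²*(-61) = -(119/10)²*(-61) = -14161*(-61)/100 = -1*(-863821/100) = 863821/100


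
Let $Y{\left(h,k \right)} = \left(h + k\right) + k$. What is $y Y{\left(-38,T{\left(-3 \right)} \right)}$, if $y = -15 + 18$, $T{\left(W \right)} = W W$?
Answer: $-60$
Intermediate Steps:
$T{\left(W \right)} = W^{2}$
$Y{\left(h,k \right)} = h + 2 k$
$y = 3$
$y Y{\left(-38,T{\left(-3 \right)} \right)} = 3 \left(-38 + 2 \left(-3\right)^{2}\right) = 3 \left(-38 + 2 \cdot 9\right) = 3 \left(-38 + 18\right) = 3 \left(-20\right) = -60$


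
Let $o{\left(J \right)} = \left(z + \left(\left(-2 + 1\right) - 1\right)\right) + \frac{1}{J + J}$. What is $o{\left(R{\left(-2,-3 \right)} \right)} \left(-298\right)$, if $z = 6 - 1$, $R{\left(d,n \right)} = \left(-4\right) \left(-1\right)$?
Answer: $- \frac{3725}{4} \approx -931.25$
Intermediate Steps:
$R{\left(d,n \right)} = 4$
$z = 5$
$o{\left(J \right)} = 3 + \frac{1}{2 J}$ ($o{\left(J \right)} = \left(5 + \left(\left(-2 + 1\right) - 1\right)\right) + \frac{1}{J + J} = \left(5 - 2\right) + \frac{1}{2 J} = 3 + \frac{1}{2 J}$)
$o{\left(R{\left(-2,-3 \right)} \right)} \left(-298\right) = \left(3 + \frac{1}{2 \cdot 4}\right) \left(-298\right) = \left(3 + \frac{1}{2} \cdot \frac{1}{4}\right) \left(-298\right) = \left(3 + \frac{1}{8}\right) \left(-298\right) = \frac{25}{8} \left(-298\right) = - \frac{3725}{4}$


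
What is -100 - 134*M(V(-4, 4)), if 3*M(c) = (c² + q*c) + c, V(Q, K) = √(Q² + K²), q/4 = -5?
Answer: -4588/3 + 10184*√2/3 ≈ 3271.4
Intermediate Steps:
q = -20 (q = 4*(-5) = -20)
V(Q, K) = √(K² + Q²)
M(c) = -19*c/3 + c²/3 (M(c) = ((c² - 20*c) + c)/3 = (c² - 19*c)/3 = -19*c/3 + c²/3)
-100 - 134*M(V(-4, 4)) = -100 - 134*√(4² + (-4)²)*(-19 + √(4² + (-4)²))/3 = -100 - 134*√(16 + 16)*(-19 + √(16 + 16))/3 = -100 - 134*√32*(-19 + √32)/3 = -100 - 134*4*√2*(-19 + 4*√2)/3 = -100 - 536*√2*(-19 + 4*√2)/3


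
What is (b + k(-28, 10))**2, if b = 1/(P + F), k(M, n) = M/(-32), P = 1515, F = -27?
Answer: 1697809/2214144 ≈ 0.76680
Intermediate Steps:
k(M, n) = -M/32 (k(M, n) = M*(-1/32) = -M/32)
b = 1/1488 (b = 1/(1515 - 27) = 1/1488 ≈ 0.00067204)
(b + k(-28, 10))**2 = (1/1488 - 1/32*(-28))**2 = (1/1488 + 7/8)**2 = (1303/1488)**2 = 1697809/2214144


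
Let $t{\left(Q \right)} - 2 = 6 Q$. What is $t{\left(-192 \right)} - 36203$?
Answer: $-37353$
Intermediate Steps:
$t{\left(Q \right)} = 2 + 6 Q$
$t{\left(-192 \right)} - 36203 = \left(2 + 6 \left(-192\right)\right) - 36203 = \left(2 - 1152\right) - 36203 = -1150 - 36203 = -37353$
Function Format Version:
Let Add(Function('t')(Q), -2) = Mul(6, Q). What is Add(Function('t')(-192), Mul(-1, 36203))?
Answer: -37353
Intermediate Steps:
Function('t')(Q) = Add(2, Mul(6, Q))
Add(Function('t')(-192), Mul(-1, 36203)) = Add(Add(2, Mul(6, -192)), Mul(-1, 36203)) = Add(Add(2, -1152), -36203) = Add(-1150, -36203) = -37353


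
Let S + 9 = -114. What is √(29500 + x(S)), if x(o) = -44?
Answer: 4*√1841 ≈ 171.63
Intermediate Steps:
S = -123 (S = -9 - 114 = -123)
√(29500 + x(S)) = √(29500 - 44) = √29456 = 4*√1841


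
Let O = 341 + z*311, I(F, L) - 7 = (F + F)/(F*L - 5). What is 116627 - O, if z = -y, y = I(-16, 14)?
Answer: 27137979/229 ≈ 1.1851e+5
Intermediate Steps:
I(F, L) = 7 + 2*F/(-5 + F*L) (I(F, L) = 7 + (F + F)/(F*L - 5) = 7 + (2*F)/(-5 + F*L) = 7 + 2*F/(-5 + F*L))
y = 1635/229 (y = (-35 + 2*(-16) + 7*(-16)*14)/(-5 - 16*14) = (-35 - 32 - 1568)/(-5 - 224) = -1635/(-229) = -1/229*(-1635) = 1635/229 ≈ 7.1397)
z = -1635/229 (z = -1*1635/229 = -1635/229 ≈ -7.1397)
O = -430396/229 (O = 341 - 1635/229*311 = 341 - 508485/229 = -430396/229 ≈ -1879.5)
116627 - O = 116627 - 1*(-430396/229) = 116627 + 430396/229 = 27137979/229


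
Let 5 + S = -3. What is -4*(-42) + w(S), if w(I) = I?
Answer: 160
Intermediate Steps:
S = -8 (S = -5 - 3 = -8)
-4*(-42) + w(S) = -4*(-42) - 8 = 168 - 8 = 160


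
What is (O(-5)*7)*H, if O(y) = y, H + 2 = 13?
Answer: -385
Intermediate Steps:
H = 11 (H = -2 + 13 = 11)
(O(-5)*7)*H = -5*7*11 = -35*11 = -385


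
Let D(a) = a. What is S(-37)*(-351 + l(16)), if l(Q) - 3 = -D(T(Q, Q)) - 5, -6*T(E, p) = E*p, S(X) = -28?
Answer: 26068/3 ≈ 8689.3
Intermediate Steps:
T(E, p) = -E*p/6
l(Q) = -2 + Q²/6 (l(Q) = 3 + (-(-1)*Q*Q/6 - 5) = 3 + (-(-1)*Q²/6 - 5) = 3 + (Q²/6 - 5) = 3 + (-5 + Q²/6) = -2 + Q²/6)
S(-37)*(-351 + l(16)) = -28*(-351 + (-2 + (⅙)*16²)) = -28*(-351 + (-2 + (⅙)*256)) = -28*(-351 + (-2 + 128/3)) = -28*(-351 + 122/3) = -28*(-931/3) = 26068/3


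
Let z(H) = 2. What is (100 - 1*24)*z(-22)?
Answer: 152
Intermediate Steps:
(100 - 1*24)*z(-22) = (100 - 1*24)*2 = (100 - 24)*2 = 76*2 = 152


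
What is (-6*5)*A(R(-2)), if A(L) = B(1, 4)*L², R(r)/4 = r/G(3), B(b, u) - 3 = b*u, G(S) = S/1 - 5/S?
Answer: -7560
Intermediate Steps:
G(S) = S - 5/S (G(S) = S*1 - 5/S = S - 5/S)
B(b, u) = 3 + b*u
R(r) = 3*r (R(r) = 4*(r/(3 - 5/3)) = 4*(r/(4/3)) = 4*(r*(¾)) = 4*(3*r/4) = 3*r)
A(L) = 7*L² (A(L) = (3 + 1*4)*L² = (3 + 4)*L² = 7*L²)
(-6*5)*A(R(-2)) = (-6*5)*(7*(3*(-2))²) = (-1*30)*(7*(-6)²) = -210*36 = -30*252 = -7560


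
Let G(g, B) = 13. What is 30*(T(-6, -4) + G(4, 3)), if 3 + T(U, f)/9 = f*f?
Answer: 3900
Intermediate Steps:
T(U, f) = -27 + 9*f² (T(U, f) = -27 + 9*(f*f) = -27 + 9*f²)
30*(T(-6, -4) + G(4, 3)) = 30*((-27 + 9*(-4)²) + 13) = 30*((-27 + 9*16) + 13) = 30*((-27 + 144) + 13) = 30*(117 + 13) = 30*130 = 3900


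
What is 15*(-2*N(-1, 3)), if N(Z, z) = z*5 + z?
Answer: -540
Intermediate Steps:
N(Z, z) = 6*z (N(Z, z) = 5*z + z = 6*z)
15*(-2*N(-1, 3)) = 15*(-12*3) = 15*(-2*18) = 15*(-36) = -540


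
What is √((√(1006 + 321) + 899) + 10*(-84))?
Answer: √(59 + √1327) ≈ 9.7687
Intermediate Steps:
√((√(1006 + 321) + 899) + 10*(-84)) = √((√1327 + 899) - 840) = √((899 + √1327) - 840) = √(59 + √1327)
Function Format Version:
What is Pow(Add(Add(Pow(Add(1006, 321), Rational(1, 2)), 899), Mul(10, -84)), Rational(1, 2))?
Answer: Pow(Add(59, Pow(1327, Rational(1, 2))), Rational(1, 2)) ≈ 9.7687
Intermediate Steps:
Pow(Add(Add(Pow(Add(1006, 321), Rational(1, 2)), 899), Mul(10, -84)), Rational(1, 2)) = Pow(Add(Add(Pow(1327, Rational(1, 2)), 899), -840), Rational(1, 2)) = Pow(Add(Add(899, Pow(1327, Rational(1, 2))), -840), Rational(1, 2)) = Pow(Add(59, Pow(1327, Rational(1, 2))), Rational(1, 2))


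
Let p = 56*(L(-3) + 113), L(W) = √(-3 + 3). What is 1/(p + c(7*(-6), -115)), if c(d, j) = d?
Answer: 1/6286 ≈ 0.00015908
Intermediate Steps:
L(W) = 0 (L(W) = √0 = 0)
p = 6328 (p = 56*(0 + 113) = 56*113 = 6328)
1/(p + c(7*(-6), -115)) = 1/(6328 + 7*(-6)) = 1/(6328 - 42) = 1/6286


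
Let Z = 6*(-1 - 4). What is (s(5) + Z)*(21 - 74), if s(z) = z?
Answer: 1325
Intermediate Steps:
Z = -30 (Z = 6*(-5) = -30)
(s(5) + Z)*(21 - 74) = (5 - 30)*(21 - 74) = -25*(-53) = 1325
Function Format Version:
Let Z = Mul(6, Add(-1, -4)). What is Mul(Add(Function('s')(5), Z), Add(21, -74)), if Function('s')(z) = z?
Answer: 1325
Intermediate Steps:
Z = -30 (Z = Mul(6, -5) = -30)
Mul(Add(Function('s')(5), Z), Add(21, -74)) = Mul(Add(5, -30), Add(21, -74)) = Mul(-25, -53) = 1325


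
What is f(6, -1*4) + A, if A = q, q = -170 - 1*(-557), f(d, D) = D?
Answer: 383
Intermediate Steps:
q = 387 (q = -170 + 557 = 387)
A = 387
f(6, -1*4) + A = -1*4 + 387 = -4 + 387 = 383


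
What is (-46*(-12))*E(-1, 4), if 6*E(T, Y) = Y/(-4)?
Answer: -92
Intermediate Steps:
E(T, Y) = -Y/24 (E(T, Y) = (Y/(-4))/6 = (Y*(-1/4))/6 = (-Y/4)/6 = -Y/24)
(-46*(-12))*E(-1, 4) = (-46*(-12))*(-1/24*4) = 552*(-1/6) = -92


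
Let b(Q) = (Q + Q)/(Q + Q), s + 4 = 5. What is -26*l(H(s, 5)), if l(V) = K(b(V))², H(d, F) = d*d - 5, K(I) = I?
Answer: -26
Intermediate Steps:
s = 1 (s = -4 + 5 = 1)
b(Q) = 1 (b(Q) = (2*Q)/((2*Q)) = (2*Q)*(1/(2*Q)) = 1)
H(d, F) = -5 + d² (H(d, F) = d² - 5 = -5 + d²)
l(V) = 1 (l(V) = 1² = 1)
-26*l(H(s, 5)) = -26*1 = -26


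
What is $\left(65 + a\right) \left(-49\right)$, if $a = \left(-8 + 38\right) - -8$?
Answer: $-5047$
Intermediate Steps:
$a = 38$ ($a = 30 + 8 = 38$)
$\left(65 + a\right) \left(-49\right) = \left(65 + 38\right) \left(-49\right) = 103 \left(-49\right) = -5047$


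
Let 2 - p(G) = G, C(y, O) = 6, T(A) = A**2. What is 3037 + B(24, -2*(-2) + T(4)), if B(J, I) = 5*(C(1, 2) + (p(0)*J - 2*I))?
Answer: 3107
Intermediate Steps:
p(G) = 2 - G
B(J, I) = 30 - 10*I + 10*J (B(J, I) = 5*(6 + ((2 - 1*0)*J - 2*I)) = 5*(6 + ((2 + 0)*J - 2*I)) = 5*(6 + (2*J - 2*I)) = 5*(6 + (-2*I + 2*J)) = 5*(6 - 2*I + 2*J) = 30 - 10*I + 10*J)
3037 + B(24, -2*(-2) + T(4)) = 3037 + (30 - 10*(-2*(-2) + 4**2) + 10*24) = 3037 + (30 - 10*(4 + 16) + 240) = 3037 + (30 - 10*20 + 240) = 3037 + (30 - 200 + 240) = 3037 + 70 = 3107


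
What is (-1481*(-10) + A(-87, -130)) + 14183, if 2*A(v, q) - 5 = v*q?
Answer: 69301/2 ≈ 34651.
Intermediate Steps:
A(v, q) = 5/2 + q*v/2 (A(v, q) = 5/2 + (v*q)/2 = 5/2 + (q*v)/2 = 5/2 + q*v/2)
(-1481*(-10) + A(-87, -130)) + 14183 = (-1481*(-10) + (5/2 + (½)*(-130)*(-87))) + 14183 = (14810 + (5/2 + 5655)) + 14183 = (14810 + 11315/2) + 14183 = 40935/2 + 14183 = 69301/2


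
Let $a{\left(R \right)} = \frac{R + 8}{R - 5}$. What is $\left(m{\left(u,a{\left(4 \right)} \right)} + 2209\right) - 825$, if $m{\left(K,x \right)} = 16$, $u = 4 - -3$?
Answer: $1400$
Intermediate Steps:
$a{\left(R \right)} = \frac{8 + R}{-5 + R}$
$u = 7$ ($u = 4 + 3 = 7$)
$\left(m{\left(u,a{\left(4 \right)} \right)} + 2209\right) - 825 = \left(16 + 2209\right) - 825 = 2225 - 825 = 1400$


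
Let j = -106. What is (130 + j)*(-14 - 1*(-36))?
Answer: 528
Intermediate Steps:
(130 + j)*(-14 - 1*(-36)) = (130 - 106)*(-14 - 1*(-36)) = 24*(-14 + 36) = 24*22 = 528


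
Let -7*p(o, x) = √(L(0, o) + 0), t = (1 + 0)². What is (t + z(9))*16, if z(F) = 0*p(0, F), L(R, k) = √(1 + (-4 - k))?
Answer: 16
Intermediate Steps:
L(R, k) = √(-3 - k)
t = 1 (t = 1² = 1)
p(o, x) = -(-3 - o)^(¼)/7 (p(o, x) = -√(√(-3 - o) + 0)/7 = -(-3 - o)^(¼)/7)
z(F) = 0 (z(F) = 0*(-(-3 - 1*0)^(¼)/7) = 0*(-(-3 + 0)^(¼)/7) = 0*(-(-3)^(¼)/7) = 0)
(t + z(9))*16 = (1 + 0)*16 = 1*16 = 16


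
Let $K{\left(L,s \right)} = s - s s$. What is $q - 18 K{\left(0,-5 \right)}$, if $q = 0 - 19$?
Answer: $521$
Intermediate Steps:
$q = -19$
$K{\left(L,s \right)} = s - s^{2}$
$q - 18 K{\left(0,-5 \right)} = -19 - 18 \left(- 5 \left(1 - -5\right)\right) = -19 - 18 \left(- 5 \left(1 + 5\right)\right) = -19 - 18 \left(\left(-5\right) 6\right) = -19 - -540 = -19 + 540 = 521$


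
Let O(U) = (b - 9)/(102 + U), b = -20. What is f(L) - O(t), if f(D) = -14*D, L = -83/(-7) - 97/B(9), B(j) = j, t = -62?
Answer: -5179/360 ≈ -14.386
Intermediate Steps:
O(U) = -29/(102 + U) (O(U) = (-20 - 9)/(102 + U) = -29/(102 + U))
L = 68/63 (L = -83/(-7) - 97/9 = -83*(-1/7) - 97*1/9 = 83/7 - 97/9 = 68/63 ≈ 1.0794)
f(L) - O(t) = -14*68/63 - (-29)/(102 - 62) = -136/9 - (-29)/40 = -136/9 - 1*(-29/40) = -136/9 + 29/40 = -5179/360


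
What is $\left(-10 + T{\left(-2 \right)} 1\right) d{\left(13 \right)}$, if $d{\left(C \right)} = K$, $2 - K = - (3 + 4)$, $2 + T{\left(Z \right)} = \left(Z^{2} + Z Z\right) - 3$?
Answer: $-63$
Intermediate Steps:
$T{\left(Z \right)} = -5 + 2 Z^{2}$ ($T{\left(Z \right)} = -2 - \left(3 - Z^{2} - Z Z\right) = -2 + \left(\left(Z^{2} + Z^{2}\right) - 3\right) = -2 + \left(2 Z^{2} - 3\right) = -2 + \left(-3 + 2 Z^{2}\right) = -5 + 2 Z^{2}$)
$K = 9$ ($K = 2 - - (3 + 4) = 2 - \left(-1\right) 7 = 2 - -7 = 2 + 7 = 9$)
$d{\left(C \right)} = 9$
$\left(-10 + T{\left(-2 \right)} 1\right) d{\left(13 \right)} = \left(-10 + \left(-5 + 2 \left(-2\right)^{2}\right) 1\right) 9 = \left(-10 + \left(-5 + 2 \cdot 4\right) 1\right) 9 = \left(-10 + \left(-5 + 8\right) 1\right) 9 = \left(-10 + 3 \cdot 1\right) 9 = \left(-10 + 3\right) 9 = \left(-7\right) 9 = -63$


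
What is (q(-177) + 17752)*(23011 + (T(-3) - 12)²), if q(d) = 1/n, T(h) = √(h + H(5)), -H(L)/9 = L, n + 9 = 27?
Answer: 7383541459/18 - 5112592*I*√3/3 ≈ 4.102e+8 - 2.9518e+6*I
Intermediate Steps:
n = 18 (n = -9 + 27 = 18)
H(L) = -9*L
T(h) = √(-45 + h) (T(h) = √(h - 9*5) = √(h - 45) = √(-45 + h))
q(d) = 1/18
(q(-177) + 17752)*(23011 + (T(-3) - 12)²) = (1/18 + 17752)*(23011 + (√(-45 - 3) - 12)²) = 319537*(23011 + (√(-48) - 12)²)/18 = 319537*(23011 + (4*I*√3 - 12)²)/18 = 319537*(23011 + (-12 + 4*I*√3)²)/18 = 7352865907/18 + 319537*(-12 + 4*I*√3)²/18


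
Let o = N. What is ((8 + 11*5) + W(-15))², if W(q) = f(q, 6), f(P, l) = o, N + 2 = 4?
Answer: 4225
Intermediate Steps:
N = 2 (N = -2 + 4 = 2)
o = 2
f(P, l) = 2
W(q) = 2
((8 + 11*5) + W(-15))² = ((8 + 11*5) + 2)² = ((8 + 55) + 2)² = (63 + 2)² = 65² = 4225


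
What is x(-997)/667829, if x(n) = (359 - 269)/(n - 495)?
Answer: -45/498200434 ≈ -9.0325e-8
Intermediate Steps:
x(n) = 90/(-495 + n)
x(-997)/667829 = (90/(-495 - 997))/667829 = (90/(-1492))*(1/667829) = (90*(-1/1492))*(1/667829) = -45/746*1/667829 = -45/498200434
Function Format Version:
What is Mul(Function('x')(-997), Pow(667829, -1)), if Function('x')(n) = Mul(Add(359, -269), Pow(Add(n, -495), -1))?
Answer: Rational(-45, 498200434) ≈ -9.0325e-8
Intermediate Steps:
Function('x')(n) = Mul(90, Pow(Add(-495, n), -1))
Mul(Function('x')(-997), Pow(667829, -1)) = Mul(Mul(90, Pow(Add(-495, -997), -1)), Pow(667829, -1)) = Mul(Mul(90, Pow(-1492, -1)), Rational(1, 667829)) = Mul(Mul(90, Rational(-1, 1492)), Rational(1, 667829)) = Mul(Rational(-45, 746), Rational(1, 667829)) = Rational(-45, 498200434)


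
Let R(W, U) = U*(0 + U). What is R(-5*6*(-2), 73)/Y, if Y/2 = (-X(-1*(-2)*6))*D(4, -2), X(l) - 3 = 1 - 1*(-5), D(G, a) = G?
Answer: -5329/72 ≈ -74.014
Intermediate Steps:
X(l) = 9 (X(l) = 3 + (1 - 1*(-5)) = 3 + (1 + 5) = 3 + 6 = 9)
R(W, U) = U**2 (R(W, U) = U*U = U**2)
Y = -72 (Y = 2*(-1*9*4) = 2*(-9*4) = 2*(-36) = -72)
R(-5*6*(-2), 73)/Y = 73**2/(-72) = 5329*(-1/72) = -5329/72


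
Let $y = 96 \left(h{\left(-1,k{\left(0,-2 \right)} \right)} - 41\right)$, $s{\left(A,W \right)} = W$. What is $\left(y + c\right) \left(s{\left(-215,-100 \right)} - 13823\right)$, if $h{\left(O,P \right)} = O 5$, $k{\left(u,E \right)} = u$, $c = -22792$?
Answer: $378816984$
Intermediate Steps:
$h{\left(O,P \right)} = 5 O$
$y = -4416$ ($y = 96 \left(5 \left(-1\right) - 41\right) = 96 \left(-5 - 41\right) = 96 \left(-46\right) = -4416$)
$\left(y + c\right) \left(s{\left(-215,-100 \right)} - 13823\right) = \left(-4416 - 22792\right) \left(-100 - 13823\right) = \left(-27208\right) \left(-13923\right) = 378816984$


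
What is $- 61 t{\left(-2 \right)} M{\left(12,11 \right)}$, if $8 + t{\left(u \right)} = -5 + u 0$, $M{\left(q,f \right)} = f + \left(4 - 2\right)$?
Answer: $10309$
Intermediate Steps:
$M{\left(q,f \right)} = 2 + f$ ($M{\left(q,f \right)} = f + \left(4 - 2\right) = f + 2 = 2 + f$)
$t{\left(u \right)} = -13$ ($t{\left(u \right)} = -8 + \left(-5 + u 0\right) = -8 + \left(-5 + 0\right) = -8 - 5 = -13$)
$- 61 t{\left(-2 \right)} M{\left(12,11 \right)} = \left(-61\right) \left(-13\right) \left(2 + 11\right) = 793 \cdot 13 = 10309$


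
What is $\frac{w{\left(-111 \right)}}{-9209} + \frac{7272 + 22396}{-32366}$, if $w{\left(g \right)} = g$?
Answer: $- \frac{134809993}{149029247} \approx -0.90459$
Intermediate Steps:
$\frac{w{\left(-111 \right)}}{-9209} + \frac{7272 + 22396}{-32366} = - \frac{111}{-9209} + \frac{7272 + 22396}{-32366} = \left(-111\right) \left(- \frac{1}{9209}\right) + 29668 \left(- \frac{1}{32366}\right) = \frac{111}{9209} - \frac{14834}{16183} = - \frac{134809993}{149029247}$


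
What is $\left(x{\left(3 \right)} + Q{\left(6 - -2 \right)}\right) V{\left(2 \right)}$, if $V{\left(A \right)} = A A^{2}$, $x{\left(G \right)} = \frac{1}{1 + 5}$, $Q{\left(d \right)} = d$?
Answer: $\frac{196}{3} \approx 65.333$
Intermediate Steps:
$x{\left(G \right)} = \frac{1}{6}$
$V{\left(A \right)} = A^{3}$
$\left(x{\left(3 \right)} + Q{\left(6 - -2 \right)}\right) V{\left(2 \right)} = \left(\frac{1}{6} + \left(6 - -2\right)\right) 2^{3} = \left(\frac{1}{6} + \left(6 + 2\right)\right) 8 = \left(\frac{1}{6} + 8\right) 8 = \frac{49}{6} \cdot 8 = \frac{196}{3}$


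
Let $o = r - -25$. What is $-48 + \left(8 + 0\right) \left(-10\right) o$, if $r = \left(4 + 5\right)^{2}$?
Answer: $-8528$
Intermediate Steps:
$r = 81$ ($r = 9^{2} = 81$)
$o = 106$ ($o = 81 - -25 = 81 + 25 = 106$)
$-48 + \left(8 + 0\right) \left(-10\right) o = -48 + \left(8 + 0\right) \left(-10\right) 106 = -48 + 8 \left(-10\right) 106 = -48 - 8480 = -8528$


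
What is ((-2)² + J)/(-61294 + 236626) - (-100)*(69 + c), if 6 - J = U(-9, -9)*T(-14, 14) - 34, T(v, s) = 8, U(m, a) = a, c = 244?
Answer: 1371972929/43833 ≈ 31300.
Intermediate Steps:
J = 112 (J = 6 - (-9*8 - 34) = 6 - (-72 - 34) = 6 - 1*(-106) = 6 + 106 = 112)
((-2)² + J)/(-61294 + 236626) - (-100)*(69 + c) = ((-2)² + 112)/(-61294 + 236626) - (-100)*(69 + 244) = (4 + 112)/175332 - (-100)*313 = 116*(1/175332) - 1*(-31300) = 29/43833 + 31300 = 1371972929/43833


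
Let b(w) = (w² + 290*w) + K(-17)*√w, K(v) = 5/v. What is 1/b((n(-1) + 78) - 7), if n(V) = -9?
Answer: 101728/2220111847 + 85*√62/137646934514 ≈ 4.5826e-5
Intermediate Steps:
b(w) = w² + 290*w - 5*√w/17 (b(w) = (w² + 290*w) + (5/(-17))*√w = (w² + 290*w) + (5*(-1/17))*√w = (w² + 290*w) - 5*√w/17 = w² + 290*w - 5*√w/17)
1/b((n(-1) + 78) - 7) = 1/(((-9 + 78) - 7)² + 290*((-9 + 78) - 7) - 5*√((-9 + 78) - 7)/17) = 1/((69 - 7)² + 290*(69 - 7) - 5*√(69 - 7)/17) = 1/(62² + 290*62 - 5*√62/17) = 1/(3844 + 17980 - 5*√62/17) = 1/(21824 - 5*√62/17)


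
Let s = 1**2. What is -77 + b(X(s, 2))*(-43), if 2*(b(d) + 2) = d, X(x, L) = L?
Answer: -34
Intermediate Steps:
s = 1
b(d) = -2 + d/2
-77 + b(X(s, 2))*(-43) = -77 + (-2 + (1/2)*2)*(-43) = -77 + (-2 + 1)*(-43) = -77 - 1*(-43) = -77 + 43 = -34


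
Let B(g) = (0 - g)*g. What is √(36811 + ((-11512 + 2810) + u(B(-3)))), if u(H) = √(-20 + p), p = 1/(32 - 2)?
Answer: √(25298100 + 30*I*√17970)/30 ≈ 167.66 + 0.013326*I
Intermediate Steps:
B(g) = -g² (B(g) = (-g)*g = -g²)
p = 1/30 ≈ 0.033333
u(H) = I*√17970/30 (u(H) = √(-20 + 1/30) = √(-599/30) = I*√17970/30)
√(36811 + ((-11512 + 2810) + u(B(-3)))) = √(36811 + ((-11512 + 2810) + I*√17970/30)) = √(36811 + (-8702 + I*√17970/30)) = √(28109 + I*√17970/30)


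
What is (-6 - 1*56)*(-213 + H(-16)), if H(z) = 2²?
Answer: 12958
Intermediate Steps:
H(z) = 4
(-6 - 1*56)*(-213 + H(-16)) = (-6 - 1*56)*(-213 + 4) = (-6 - 56)*(-209) = -62*(-209) = 12958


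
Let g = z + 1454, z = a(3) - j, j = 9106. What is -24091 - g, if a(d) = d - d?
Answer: -16439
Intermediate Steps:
a(d) = 0
z = -9106 (z = 0 - 1*9106 = 0 - 9106 = -9106)
g = -7652 (g = -9106 + 1454 = -7652)
-24091 - g = -24091 - 1*(-7652) = -24091 + 7652 = -16439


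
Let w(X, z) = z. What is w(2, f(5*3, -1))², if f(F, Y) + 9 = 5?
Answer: 16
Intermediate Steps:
f(F, Y) = -4 (f(F, Y) = -9 + 5 = -4)
w(2, f(5*3, -1))² = (-4)² = 16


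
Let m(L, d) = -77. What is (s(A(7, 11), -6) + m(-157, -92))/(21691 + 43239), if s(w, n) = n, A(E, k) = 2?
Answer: -83/64930 ≈ -0.0012783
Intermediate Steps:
(s(A(7, 11), -6) + m(-157, -92))/(21691 + 43239) = (-6 - 77)/(21691 + 43239) = -83/64930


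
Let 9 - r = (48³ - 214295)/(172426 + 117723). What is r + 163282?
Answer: 47378824062/290149 ≈ 1.6329e+5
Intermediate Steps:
r = 2715044/290149 (r = 9 - (48³ - 214295)/(172426 + 117723) = 9 - (110592 - 214295)/290149 = 9 - (-103703)/290149 = 9 - 1*(-103703/290149) = 9 + 103703/290149 = 2715044/290149 ≈ 9.3574)
r + 163282 = 2715044/290149 + 163282 = 47378824062/290149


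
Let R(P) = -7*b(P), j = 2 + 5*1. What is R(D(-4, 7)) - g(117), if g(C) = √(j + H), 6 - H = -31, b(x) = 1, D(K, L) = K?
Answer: -7 - 2*√11 ≈ -13.633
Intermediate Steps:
H = 37 (H = 6 - 1*(-31) = 6 + 31 = 37)
j = 7 (j = 2 + 5 = 7)
R(P) = -7 (R(P) = -7*1 = -7)
g(C) = 2*√11 (g(C) = √(7 + 37) = √44 = 2*√11)
R(D(-4, 7)) - g(117) = -7 - 2*√11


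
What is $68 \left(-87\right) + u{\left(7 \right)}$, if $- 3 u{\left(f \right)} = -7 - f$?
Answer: $- \frac{17734}{3} \approx -5911.3$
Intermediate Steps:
$u{\left(f \right)} = \frac{7}{3} + \frac{f}{3}$ ($u{\left(f \right)} = - \frac{-7 - f}{3} = \frac{7}{3} + \frac{f}{3}$)
$68 \left(-87\right) + u{\left(7 \right)} = 68 \left(-87\right) + \left(\frac{7}{3} + \frac{1}{3} \cdot 7\right) = -5916 + \left(\frac{7}{3} + \frac{7}{3}\right) = -5916 + \frac{14}{3} = - \frac{17734}{3}$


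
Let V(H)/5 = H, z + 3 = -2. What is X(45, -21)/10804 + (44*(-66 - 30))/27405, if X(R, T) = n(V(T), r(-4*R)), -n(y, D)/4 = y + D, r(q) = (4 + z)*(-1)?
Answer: -2852968/24673635 ≈ -0.11563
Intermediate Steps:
z = -5 (z = -3 - 2 = -5)
V(H) = 5*H
r(q) = 1 (r(q) = (4 - 5)*(-1) = -1*(-1) = 1)
n(y, D) = -4*D - 4*y (n(y, D) = -4*(y + D) = -4*(D + y) = -4*D - 4*y)
X(R, T) = -4 - 20*T (X(R, T) = -4*1 - 20*T = -4 - 20*T)
X(45, -21)/10804 + (44*(-66 - 30))/27405 = (-4 - 20*(-21))/10804 + (44*(-66 - 30))/27405 = (-4 + 420)*(1/10804) + (44*(-96))*(1/27405) = 416*(1/10804) - 4224*1/27405 = 104/2701 - 1408/9135 = -2852968/24673635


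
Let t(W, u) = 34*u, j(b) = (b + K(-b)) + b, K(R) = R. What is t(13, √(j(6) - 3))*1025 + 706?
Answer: 706 + 34850*√3 ≈ 61068.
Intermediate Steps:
j(b) = b (j(b) = (b - b) + b = 0 + b = b)
t(13, √(j(6) - 3))*1025 + 706 = (34*√(6 - 3))*1025 + 706 = (34*√3)*1025 + 706 = 34850*√3 + 706 = 706 + 34850*√3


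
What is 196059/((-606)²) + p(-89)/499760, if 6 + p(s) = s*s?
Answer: 1681485313/3058831056 ≈ 0.54972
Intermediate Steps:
p(s) = -6 + s² (p(s) = -6 + s*s = -6 + s²)
196059/((-606)²) + p(-89)/499760 = 196059/((-606)²) + (-6 + (-89)²)/499760 = 196059/367236 + (-6 + 7921)*(1/499760) = 196059*(1/367236) + 7915*(1/499760) = 65353/122412 + 1583/99952 = 1681485313/3058831056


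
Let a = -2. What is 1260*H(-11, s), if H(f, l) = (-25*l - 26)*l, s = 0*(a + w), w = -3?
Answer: 0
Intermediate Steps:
s = 0 (s = 0*(-2 - 3) = 0*(-5) = 0)
H(f, l) = l*(-26 - 25*l) (H(f, l) = (-26 - 25*l)*l = l*(-26 - 25*l))
1260*H(-11, s) = 1260*(-1*0*(26 + 25*0)) = 1260*(-1*0*(26 + 0)) = 1260*(-1*0*26) = 1260*0 = 0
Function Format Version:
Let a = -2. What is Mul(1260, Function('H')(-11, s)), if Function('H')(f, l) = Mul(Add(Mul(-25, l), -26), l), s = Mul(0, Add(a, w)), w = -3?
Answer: 0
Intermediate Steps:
s = 0 (s = Mul(0, Add(-2, -3)) = Mul(0, -5) = 0)
Function('H')(f, l) = Mul(l, Add(-26, Mul(-25, l))) (Function('H')(f, l) = Mul(Add(-26, Mul(-25, l)), l) = Mul(l, Add(-26, Mul(-25, l))))
Mul(1260, Function('H')(-11, s)) = Mul(1260, Mul(-1, 0, Add(26, Mul(25, 0)))) = Mul(1260, Mul(-1, 0, Add(26, 0))) = Mul(1260, Mul(-1, 0, 26)) = Mul(1260, 0) = 0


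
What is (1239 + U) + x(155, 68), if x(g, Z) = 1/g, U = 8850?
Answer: 1563796/155 ≈ 10089.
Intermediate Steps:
(1239 + U) + x(155, 68) = (1239 + 8850) + 1/155 = 10089 + 1/155 = 1563796/155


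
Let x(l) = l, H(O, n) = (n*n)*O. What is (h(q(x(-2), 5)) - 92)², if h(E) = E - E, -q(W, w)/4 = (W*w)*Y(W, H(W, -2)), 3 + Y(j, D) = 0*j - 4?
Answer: 8464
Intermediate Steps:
H(O, n) = O*n² (H(O, n) = n²*O = O*n²)
Y(j, D) = -7 (Y(j, D) = -3 + (0*j - 4) = -3 + (0 - 4) = -3 - 4 = -7)
q(W, w) = 28*W*w (q(W, w) = -4*W*w*(-7) = -(-28)*W*w = 28*W*w)
h(E) = 0
(h(q(x(-2), 5)) - 92)² = (0 - 92)² = (-92)² = 8464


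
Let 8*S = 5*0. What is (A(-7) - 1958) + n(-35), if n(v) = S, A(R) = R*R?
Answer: -1909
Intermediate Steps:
A(R) = R**2
S = 0 (S = (5*0)/8 = (1/8)*0 = 0)
n(v) = 0
(A(-7) - 1958) + n(-35) = ((-7)**2 - 1958) + 0 = (49 - 1958) + 0 = -1909 + 0 = -1909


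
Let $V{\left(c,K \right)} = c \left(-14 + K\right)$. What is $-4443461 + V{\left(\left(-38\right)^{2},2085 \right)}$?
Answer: $-1452937$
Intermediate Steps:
$-4443461 + V{\left(\left(-38\right)^{2},2085 \right)} = -4443461 + \left(-38\right)^{2} \left(-14 + 2085\right) = -4443461 + 1444 \cdot 2071 = -4443461 + 2990524 = -1452937$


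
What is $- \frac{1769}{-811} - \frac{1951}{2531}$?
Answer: $\frac{2895078}{2052641} \approx 1.4104$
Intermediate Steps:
$- \frac{1769}{-811} - \frac{1951}{2531} = \left(-1769\right) \left(- \frac{1}{811}\right) - \frac{1951}{2531} = \frac{1769}{811} - \frac{1951}{2531} = \frac{2895078}{2052641}$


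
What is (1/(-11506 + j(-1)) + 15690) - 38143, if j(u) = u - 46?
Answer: -259399510/11553 ≈ -22453.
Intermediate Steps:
j(u) = -46 + u
(1/(-11506 + j(-1)) + 15690) - 38143 = (1/(-11506 + (-46 - 1)) + 15690) - 38143 = (1/(-11506 - 47) + 15690) - 38143 = (1/(-11553) + 15690) - 38143 = (-1/11553 + 15690) - 38143 = 181266569/11553 - 38143 = -259399510/11553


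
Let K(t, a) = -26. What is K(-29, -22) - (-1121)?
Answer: 1095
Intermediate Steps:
K(-29, -22) - (-1121) = -26 - (-1121) = -26 - 1*(-1121) = -26 + 1121 = 1095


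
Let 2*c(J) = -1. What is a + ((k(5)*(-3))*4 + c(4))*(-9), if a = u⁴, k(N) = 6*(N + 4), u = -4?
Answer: 12185/2 ≈ 6092.5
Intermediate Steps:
c(J) = -½ (c(J) = (½)*(-1) = -½)
k(N) = 24 + 6*N (k(N) = 6*(4 + N) = 24 + 6*N)
a = 256 (a = (-4)⁴ = 256)
a + ((k(5)*(-3))*4 + c(4))*(-9) = 256 + (((24 + 6*5)*(-3))*4 - ½)*(-9) = 256 + (((24 + 30)*(-3))*4 - ½)*(-9) = 256 + ((54*(-3))*4 - ½)*(-9) = 256 + (-162*4 - ½)*(-9) = 256 + (-648 - ½)*(-9) = 256 - 1297/2*(-9) = 256 + 11673/2 = 12185/2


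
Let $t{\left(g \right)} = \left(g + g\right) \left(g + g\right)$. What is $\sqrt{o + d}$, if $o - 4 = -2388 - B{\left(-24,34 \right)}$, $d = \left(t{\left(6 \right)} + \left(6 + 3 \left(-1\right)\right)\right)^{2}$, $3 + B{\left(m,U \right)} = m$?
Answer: $2 \sqrt{4813} \approx 138.75$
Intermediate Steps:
$B{\left(m,U \right)} = -3 + m$
$t{\left(g \right)} = 4 g^{2}$ ($t{\left(g \right)} = 2 g 2 g = 4 g^{2}$)
$d = 21609$ ($d = \left(4 \cdot 6^{2} + \left(6 + 3 \left(-1\right)\right)\right)^{2} = \left(4 \cdot 36 + \left(6 - 3\right)\right)^{2} = \left(144 + 3\right)^{2} = 147^{2} = 21609$)
$o = -2357$ ($o = 4 - 2361 = -2357$)
$\sqrt{o + d} = \sqrt{-2357 + 21609} = \sqrt{19252} = 2 \sqrt{4813}$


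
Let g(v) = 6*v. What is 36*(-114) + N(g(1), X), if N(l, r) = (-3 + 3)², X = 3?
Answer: -4104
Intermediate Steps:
N(l, r) = 0 (N(l, r) = 0² = 0)
36*(-114) + N(g(1), X) = 36*(-114) + 0 = -4104 + 0 = -4104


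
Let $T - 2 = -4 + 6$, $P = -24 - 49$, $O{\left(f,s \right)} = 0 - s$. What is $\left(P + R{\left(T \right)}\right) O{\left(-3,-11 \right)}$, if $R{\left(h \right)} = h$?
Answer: $-759$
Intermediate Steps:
$O{\left(f,s \right)} = - s$
$P = -73$
$T = 4$ ($T = 2 + \left(-4 + 6\right) = 2 + 2 = 4$)
$\left(P + R{\left(T \right)}\right) O{\left(-3,-11 \right)} = \left(-73 + 4\right) \left(\left(-1\right) \left(-11\right)\right) = \left(-69\right) 11 = -759$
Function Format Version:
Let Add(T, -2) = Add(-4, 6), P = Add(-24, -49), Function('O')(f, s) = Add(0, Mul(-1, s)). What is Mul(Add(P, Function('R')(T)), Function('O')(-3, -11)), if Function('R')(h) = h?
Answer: -759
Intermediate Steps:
Function('O')(f, s) = Mul(-1, s)
P = -73
T = 4 (T = Add(2, Add(-4, 6)) = Add(2, 2) = 4)
Mul(Add(P, Function('R')(T)), Function('O')(-3, -11)) = Mul(Add(-73, 4), Mul(-1, -11)) = Mul(-69, 11) = -759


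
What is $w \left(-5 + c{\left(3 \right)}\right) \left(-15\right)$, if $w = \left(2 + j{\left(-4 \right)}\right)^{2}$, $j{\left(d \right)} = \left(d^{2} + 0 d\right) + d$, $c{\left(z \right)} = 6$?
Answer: $-2940$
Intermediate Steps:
$j{\left(d \right)} = d + d^{2}$ ($j{\left(d \right)} = \left(d^{2} + 0\right) + d = d^{2} + d = d + d^{2}$)
$w = 196$ ($w = \left(2 - 4 \left(1 - 4\right)\right)^{2} = \left(2 - -12\right)^{2} = \left(2 + 12\right)^{2} = 14^{2} = 196$)
$w \left(-5 + c{\left(3 \right)}\right) \left(-15\right) = 196 \left(-5 + 6\right) \left(-15\right) = 196 \cdot 1 \left(-15\right) = 196 \left(-15\right) = -2940$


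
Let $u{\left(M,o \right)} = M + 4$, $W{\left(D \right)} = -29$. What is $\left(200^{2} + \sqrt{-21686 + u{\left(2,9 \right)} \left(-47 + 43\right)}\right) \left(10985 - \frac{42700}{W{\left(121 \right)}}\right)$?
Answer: $\frac{14450600000}{29} + \frac{361265 i \sqrt{21710}}{29} \approx 4.983 \cdot 10^{8} + 1.8355 \cdot 10^{6} i$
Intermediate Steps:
$u{\left(M,o \right)} = 4 + M$
$\left(200^{2} + \sqrt{-21686 + u{\left(2,9 \right)} \left(-47 + 43\right)}\right) \left(10985 - \frac{42700}{W{\left(121 \right)}}\right) = \left(200^{2} + \sqrt{-21686 + \left(4 + 2\right) \left(-47 + 43\right)}\right) \left(10985 - \frac{42700}{-29}\right) = \left(40000 + \sqrt{-21686 + 6 \left(-4\right)}\right) \left(10985 - - \frac{42700}{29}\right) = \left(40000 + \sqrt{-21686 - 24}\right) \left(10985 + \frac{42700}{29}\right) = \left(40000 + \sqrt{-21710}\right) \frac{361265}{29} = \left(40000 + i \sqrt{21710}\right) \frac{361265}{29} = \frac{14450600000}{29} + \frac{361265 i \sqrt{21710}}{29}$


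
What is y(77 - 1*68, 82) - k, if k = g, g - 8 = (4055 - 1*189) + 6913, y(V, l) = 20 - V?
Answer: -10776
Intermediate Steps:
g = 10787 (g = 8 + ((4055 - 1*189) + 6913) = 8 + ((4055 - 189) + 6913) = 8 + (3866 + 6913) = 8 + 10779 = 10787)
k = 10787
y(77 - 1*68, 82) - k = (20 - (77 - 1*68)) - 1*10787 = (20 - (77 - 68)) - 10787 = (20 - 1*9) - 10787 = (20 - 9) - 10787 = 11 - 10787 = -10776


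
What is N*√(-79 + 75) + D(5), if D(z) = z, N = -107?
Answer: 5 - 214*I ≈ 5.0 - 214.0*I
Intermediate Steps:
N*√(-79 + 75) + D(5) = -107*√(-79 + 75) + 5 = -214*I + 5 = 5 - 214*I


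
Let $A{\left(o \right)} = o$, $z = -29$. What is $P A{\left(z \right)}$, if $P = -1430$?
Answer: $41470$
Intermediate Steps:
$P A{\left(z \right)} = \left(-1430\right) \left(-29\right) = 41470$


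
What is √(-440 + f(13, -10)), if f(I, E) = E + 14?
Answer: 2*I*√109 ≈ 20.881*I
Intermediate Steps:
f(I, E) = 14 + E
√(-440 + f(13, -10)) = √(-440 + (14 - 10)) = √(-440 + 4) = √(-436) = 2*I*√109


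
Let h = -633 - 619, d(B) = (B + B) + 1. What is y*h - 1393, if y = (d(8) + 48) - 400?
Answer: 418027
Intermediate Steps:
d(B) = 1 + 2*B (d(B) = 2*B + 1 = 1 + 2*B)
h = -1252
y = -335 (y = ((1 + 2*8) + 48) - 400 = ((1 + 16) + 48) - 400 = (17 + 48) - 400 = 65 - 400 = -335)
y*h - 1393 = -335*(-1252) - 1393 = 419420 - 1393 = 418027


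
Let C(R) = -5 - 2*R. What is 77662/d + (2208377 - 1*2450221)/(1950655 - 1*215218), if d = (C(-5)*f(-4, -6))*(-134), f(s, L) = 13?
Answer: -5264768059/581371395 ≈ -9.0558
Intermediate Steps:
d = -8710 (d = ((-5 - 2*(-5))*13)*(-134) = ((-5 + 10)*13)*(-134) = (5*13)*(-134) = 65*(-134) = -8710)
77662/d + (2208377 - 1*2450221)/(1950655 - 1*215218) = 77662/(-8710) + (2208377 - 1*2450221)/(1950655 - 1*215218) = 77662*(-1/8710) + (2208377 - 2450221)/(1950655 - 215218) = -2987/335 - 241844/1735437 = -5264768059/581371395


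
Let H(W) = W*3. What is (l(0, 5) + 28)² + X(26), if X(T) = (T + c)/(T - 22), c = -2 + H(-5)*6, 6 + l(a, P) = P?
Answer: 1425/2 ≈ 712.50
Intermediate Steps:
l(a, P) = -6 + P
H(W) = 3*W
c = -92 (c = -2 + (3*(-5))*6 = -2 - 15*6 = -2 - 90 = -92)
X(T) = (-92 + T)/(-22 + T) (X(T) = (T - 92)/(T - 22) = (-92 + T)/(-22 + T))
(l(0, 5) + 28)² + X(26) = ((-6 + 5) + 28)² + (-92 + 26)/(-22 + 26) = (-1 + 28)² - 66/4 = 27² + (¼)*(-66) = 729 - 33/2 = 1425/2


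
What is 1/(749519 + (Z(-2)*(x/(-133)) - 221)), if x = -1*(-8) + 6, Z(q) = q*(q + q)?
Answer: 19/14236646 ≈ 1.3346e-6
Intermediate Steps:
Z(q) = 2*q² (Z(q) = q*(2*q) = 2*q²)
x = 14 (x = 8 + 6 = 14)
1/(749519 + (Z(-2)*(x/(-133)) - 221)) = 1/(749519 + ((2*(-2)²)*(14/(-133)) - 221)) = 1/(749519 + ((2*4)*(14*(-1/133)) - 221)) = 1/(749519 + (8*(-2/19) - 221)) = 1/(749519 + (-16/19 - 221)) = 1/(749519 - 4215/19) = 1/(14236646/19) = 19/14236646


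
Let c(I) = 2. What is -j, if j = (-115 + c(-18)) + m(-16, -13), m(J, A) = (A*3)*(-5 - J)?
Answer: 542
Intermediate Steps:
m(J, A) = 3*A*(-5 - J) (m(J, A) = (3*A)*(-5 - J) = 3*A*(-5 - J))
j = -542 (j = (-115 + 2) - 3*(-13)*(5 - 16) = -113 - 3*(-13)*(-11) = -113 - 429 = -542)
-j = -1*(-542) = 542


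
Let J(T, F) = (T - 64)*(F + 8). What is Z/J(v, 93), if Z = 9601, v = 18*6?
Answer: 9601/4444 ≈ 2.1604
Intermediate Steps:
v = 108
J(T, F) = (-64 + T)*(8 + F)
Z/J(v, 93) = 9601/(-512 - 64*93 + 8*108 + 93*108) = 9601/(-512 - 5952 + 864 + 10044) = 9601/4444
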